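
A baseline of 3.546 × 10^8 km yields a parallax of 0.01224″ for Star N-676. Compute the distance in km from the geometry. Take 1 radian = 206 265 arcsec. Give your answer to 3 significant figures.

θ = 0.01224″ = 0.01224/206265 = 5.9341 × 10^-8 rad.
d = B/θ = (3.546 × 10^8) / (5.9341 × 10^-8) = 5.9756 × 10^15 km.

5.98 × 10^15 km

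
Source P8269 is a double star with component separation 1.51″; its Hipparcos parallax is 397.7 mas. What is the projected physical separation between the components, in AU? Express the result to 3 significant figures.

3.80 AU

d = 1/p = 1/0.3977″ = 2.5145 pc.
At distance d (pc), an angle of θ arcsec spans θ·d AU: s = 1.51 × 2.5145 = 3.7969 AU.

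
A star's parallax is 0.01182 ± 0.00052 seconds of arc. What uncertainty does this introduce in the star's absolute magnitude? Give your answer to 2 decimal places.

σ_M = 0.10 mag

M = m − 5 log₁₀ d + 5 = m + 5 log₁₀ p + 5, so ∂M/∂p = 5/(p ln 10).
σ_M = (5/ln 10) · (σ_p/p) = 2.1715 × 0.00052/0.01182 = 2.1715 × 0.043993 = 0.095531.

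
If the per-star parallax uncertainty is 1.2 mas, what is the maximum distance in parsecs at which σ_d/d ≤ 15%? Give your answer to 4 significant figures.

125.0 pc

σ_d/d = σ_p/p, so the condition is σ_p/p ≤ 0.15, i.e. p ≥ σ_p/0.15.
p_min = 1.2/0.15 = 8 mas = 0.008 arcsec.
d_max = 1/p_min = 1/0.008 = 125 pc.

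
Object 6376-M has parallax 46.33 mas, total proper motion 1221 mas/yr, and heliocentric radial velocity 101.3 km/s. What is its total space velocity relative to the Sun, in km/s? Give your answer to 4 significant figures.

d = 1/p = 1/0.04633″ = 21.584 pc.
μ = 1221 mas/yr = 1.221 ″/yr.
v_t = 4.740 μ d = 4.740 × 1.221 × 21.584 = 124.92 km/s.
v = √(v_r² + v_t²) = √(101.3² + 124.92²) = √25866.7 = 160.83 km/s.

160.8 km/s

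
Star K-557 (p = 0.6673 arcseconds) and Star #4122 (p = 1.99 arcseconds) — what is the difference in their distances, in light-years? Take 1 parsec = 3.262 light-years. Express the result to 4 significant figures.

3.249 ly

d_A = 1/0.6673″ = 1.4986 pc; d_B = 1/1.990″ = 0.50251 pc.
|d_B − d_A| = |0.50251 − 1.4986| = 0.99609 pc = 0.99609 × 3.262 ly = 3.2492 ly.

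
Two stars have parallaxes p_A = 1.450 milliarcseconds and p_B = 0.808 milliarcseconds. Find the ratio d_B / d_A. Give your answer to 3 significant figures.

Since d = 1/p, d_B/d_A = p_A/p_B.
= 1.450 / 0.808 = 1.7946.

1.79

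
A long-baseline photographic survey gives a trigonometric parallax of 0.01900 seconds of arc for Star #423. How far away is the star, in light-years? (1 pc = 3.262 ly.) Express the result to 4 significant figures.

d = 1/p = 1/0.01900 = 52.632 pc.
In light-years: 52.632 × 3.262 = 171.69 ly.

171.7 light years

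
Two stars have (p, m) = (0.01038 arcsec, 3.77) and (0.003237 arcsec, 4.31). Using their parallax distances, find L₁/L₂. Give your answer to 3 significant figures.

L₁/L₂ = 0.160

d₁ = 1/p₁ = 1/0.01038″ = 96.339 pc; d₂ = 1/p₂ = 1/0.003237″ = 308.93 pc.
M₁ = m₁ − 5 log₁₀ d₁ + 5 = 3.77 − 9.9190 + 5 = -1.1490.
M₂ = 4.31 − 12.4493 + 5 = -3.1393.
L₁/L₂ = 10^(0.4(M₂ − M₁)) = 10^(0.4 × (-1.9903)) = 10^(-0.79612) = 0.15991.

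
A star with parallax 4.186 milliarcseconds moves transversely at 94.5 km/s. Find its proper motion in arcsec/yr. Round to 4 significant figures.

d = 1/p = 1/0.004186″ = 238.89 pc.
μ = v_t / (4.74 d) = 94.5 / (4.74 × 238.89) = 94.5 / 1132.3 = 0.083458 ″/yr.

0.08346 arcsec/yr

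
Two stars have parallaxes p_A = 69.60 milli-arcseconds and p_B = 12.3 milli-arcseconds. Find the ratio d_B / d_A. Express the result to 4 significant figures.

5.659

Since d = 1/p, d_B/d_A = p_A/p_B.
= 69.60 / 12.3 = 5.6585.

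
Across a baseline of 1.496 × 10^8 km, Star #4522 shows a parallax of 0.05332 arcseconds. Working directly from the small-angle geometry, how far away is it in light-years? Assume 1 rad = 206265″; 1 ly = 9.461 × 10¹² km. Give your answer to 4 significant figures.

61.17 ly

θ = 0.05332″ = 0.05332/206265 = 2.5850 × 10^-7 rad.
d = B/θ = (1.496 × 10^8) / (2.5850 × 10^-7) = 5.7872 × 10^14 km = (5.7872 × 10^14) / (9.461 × 10^12) ly = 61.169 ly.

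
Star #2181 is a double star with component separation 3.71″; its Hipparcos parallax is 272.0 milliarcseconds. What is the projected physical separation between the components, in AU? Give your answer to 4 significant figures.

13.64 AU

d = 1/p = 1/0.2720″ = 3.6765 pc.
At distance d (pc), an angle of θ arcsec spans θ·d AU: s = 3.71 × 3.6765 = 13.64 AU.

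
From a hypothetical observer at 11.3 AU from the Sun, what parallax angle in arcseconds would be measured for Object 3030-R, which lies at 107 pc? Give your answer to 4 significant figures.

p (arcsec) = B (AU) / d (pc).
p = 11.3 / 107 = 0.10561 arcsec.

0.1056 arcsec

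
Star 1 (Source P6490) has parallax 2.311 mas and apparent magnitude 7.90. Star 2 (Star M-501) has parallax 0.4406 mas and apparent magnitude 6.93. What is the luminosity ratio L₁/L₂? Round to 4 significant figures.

L₁/L₂ = 0.01488

d₁ = 1/p₁ = 1/0.002311″ = 432.71 pc; d₂ = 1/p₂ = 1/0.0004406″ = 2269.6 pc.
M₁ = m₁ − 5 log₁₀ d₁ + 5 = 7.90 − 13.1810 + 5 = -0.2810.
M₂ = 6.93 − 16.7797 + 5 = -4.8497.
L₁/L₂ = 10^(0.4(M₂ − M₁)) = 10^(0.4 × (-4.5687)) = 10^(-1.82748) = 0.014877.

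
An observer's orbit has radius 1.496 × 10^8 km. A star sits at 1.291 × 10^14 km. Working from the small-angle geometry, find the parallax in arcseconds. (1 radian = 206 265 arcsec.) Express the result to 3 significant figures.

0.239 arcsec

θ ≈ B/d = (1.496 × 10^8) / (1.291 × 10^14) = 1.1588 × 10^-6 rad.
In arcseconds: 1.1588 × 10^-6 × 206265 = 0.23902″.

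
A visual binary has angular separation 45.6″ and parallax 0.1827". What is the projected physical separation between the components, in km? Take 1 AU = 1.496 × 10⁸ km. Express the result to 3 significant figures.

3.73 × 10^10 km

d = 1/p = 1/0.1827″ = 5.4735 pc.
At distance d (pc), an angle of θ arcsec spans θ·d AU: s = 45.6 × 5.4735 = 249.59 AU.
= 249.59 × 1.496 × 10⁸ km = 3.7339 × 10^10 km.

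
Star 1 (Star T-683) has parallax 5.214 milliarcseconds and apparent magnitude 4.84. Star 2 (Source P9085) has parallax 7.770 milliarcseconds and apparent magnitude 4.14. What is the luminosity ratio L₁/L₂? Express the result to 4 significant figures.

L₁/L₂ = 1.165

d₁ = 1/p₁ = 1/0.005214″ = 191.79 pc; d₂ = 1/p₂ = 1/0.007770″ = 128.7 pc.
M₁ = m₁ − 5 log₁₀ d₁ + 5 = 4.84 − 11.4141 + 5 = -1.5741.
M₂ = 4.14 − 10.5479 + 5 = -1.4079.
L₁/L₂ = 10^(0.4(M₂ − M₁)) = 10^(0.4 × 0.1662) = 10^0.06648 = 1.1654.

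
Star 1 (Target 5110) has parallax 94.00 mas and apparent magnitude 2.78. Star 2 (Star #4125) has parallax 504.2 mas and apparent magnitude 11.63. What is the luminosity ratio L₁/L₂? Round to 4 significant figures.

L₁/L₂ = 99760

d₁ = 1/p₁ = 1/0.09400″ = 10.638 pc; d₂ = 1/p₂ = 1/0.5042″ = 1.9833 pc.
M₁ = m₁ − 5 log₁₀ d₁ + 5 = 2.78 − 5.1343 + 5 = 2.6457.
M₂ = 11.63 − 1.4869 + 5 = 15.1431.
L₁/L₂ = 10^(0.4(M₂ − M₁)) = 10^(0.4 × 12.4974) = 10^4.99896 = 99761.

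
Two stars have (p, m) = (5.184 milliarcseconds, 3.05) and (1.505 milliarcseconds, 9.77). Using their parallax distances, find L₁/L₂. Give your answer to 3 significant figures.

d₁ = 1/p₁ = 1/0.005184″ = 192.9 pc; d₂ = 1/p₂ = 1/0.001505″ = 664.45 pc.
M₁ = m₁ − 5 log₁₀ d₁ + 5 = 3.05 − 11.4267 + 5 = -3.3767.
M₂ = 9.77 − 14.1123 + 5 = 0.6577.
L₁/L₂ = 10^(0.4(M₂ − M₁)) = 10^(0.4 × 4.0344) = 10^1.61376 = 41.092.

L₁/L₂ = 41.1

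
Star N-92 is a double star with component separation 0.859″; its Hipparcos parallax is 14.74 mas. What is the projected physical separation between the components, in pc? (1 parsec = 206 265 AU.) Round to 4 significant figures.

0.0002825 pc

d = 1/p = 1/0.01474″ = 67.843 pc.
At distance d (pc), an angle of θ arcsec spans θ·d AU: s = 0.859 × 67.843 = 58.277 AU.
= 58.277 / 206265 = 0.00028253 pc.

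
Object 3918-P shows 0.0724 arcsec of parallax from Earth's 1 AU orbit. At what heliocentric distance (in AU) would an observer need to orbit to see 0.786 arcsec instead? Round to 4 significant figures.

Parallax scales linearly with baseline: p ∝ B, so B = p_target / p_Earth × 1 AU.
B = 0.786 / 0.0724 = 10.856 AU.

10.86 AU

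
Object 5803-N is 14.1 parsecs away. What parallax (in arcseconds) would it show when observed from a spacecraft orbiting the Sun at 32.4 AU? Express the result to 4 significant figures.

p (arcsec) = B (AU) / d (pc).
p = 32.4 / 14.1 = 2.2979 arcsec.

2.298 arcsec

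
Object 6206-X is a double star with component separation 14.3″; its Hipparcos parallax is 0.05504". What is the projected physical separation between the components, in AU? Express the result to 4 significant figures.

d = 1/p = 1/0.05504″ = 18.169 pc.
At distance d (pc), an angle of θ arcsec spans θ·d AU: s = 14.3 × 18.169 = 259.82 AU.

259.8 AU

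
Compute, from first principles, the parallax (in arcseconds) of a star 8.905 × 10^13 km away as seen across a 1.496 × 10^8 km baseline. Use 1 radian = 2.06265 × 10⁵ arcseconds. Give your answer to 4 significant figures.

0.3465 arcsec

θ ≈ B/d = (1.496 × 10^8) / (8.905 × 10^13) = 1.6800 × 10^-6 rad.
In arcseconds: 1.6800 × 10^-6 × 206265 = 0.34653″.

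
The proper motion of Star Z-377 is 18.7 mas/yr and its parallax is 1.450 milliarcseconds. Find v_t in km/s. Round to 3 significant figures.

61.1 km/s

d = 1/p = 1/0.001450″ = 689.66 pc.
μ = 18.7 mas/yr = 0.0187 ″/yr.
v_t = 4.74 × μ × d = 4.74 × 0.0187 × 689.66 = 61.13 km/s.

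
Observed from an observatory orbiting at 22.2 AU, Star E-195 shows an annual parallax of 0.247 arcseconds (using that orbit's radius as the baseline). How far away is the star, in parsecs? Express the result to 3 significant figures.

89.9 pc

With baseline B (in AU) and parallax p (in arcsec), d = B/p parsecs.
d = 22.2 / 0.247 = 89.879 pc.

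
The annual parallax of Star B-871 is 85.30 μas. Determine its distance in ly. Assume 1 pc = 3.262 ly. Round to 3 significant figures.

p = 85.30 μas = 0.00008530 arcsec.
d = 1/p = 1/0.00008530 = 11723 pc.
In light-years: 11723 × 3.262 = 38240 ly.

38200 ly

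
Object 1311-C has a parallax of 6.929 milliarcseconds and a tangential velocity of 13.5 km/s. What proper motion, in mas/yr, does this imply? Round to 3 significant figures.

d = 1/p = 1/0.006929″ = 144.32 pc.
μ = v_t / (4.74 d) = 13.5 / (4.74 × 144.32) = 13.5 / 684.08 = 0.019735 ″/yr = 19.735 mas/yr.

19.7 mas/yr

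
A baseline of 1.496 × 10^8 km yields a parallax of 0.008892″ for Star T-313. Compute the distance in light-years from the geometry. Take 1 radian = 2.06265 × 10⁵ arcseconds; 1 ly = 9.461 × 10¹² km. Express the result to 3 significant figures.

θ = 0.008892″ = 0.008892/206265 = 4.3110 × 10^-8 rad.
d = B/θ = (1.496 × 10^8) / (4.3110 × 10^-8) = 3.4702 × 10^15 km = (3.4702 × 10^15) / (9.461 × 10^12) ly = 366.79 ly.

367 ly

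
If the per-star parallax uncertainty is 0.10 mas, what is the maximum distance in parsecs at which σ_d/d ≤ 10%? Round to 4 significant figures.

1000 pc

σ_d/d = σ_p/p, so the condition is σ_p/p ≤ 0.10, i.e. p ≥ σ_p/0.10.
p_min = 0.10/0.10 = 1 mas = 0.001 arcsec.
d_max = 1/p_min = 1/0.001 = 1000 pc.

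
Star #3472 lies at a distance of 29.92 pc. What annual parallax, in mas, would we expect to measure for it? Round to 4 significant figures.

p = 1/d = 1/29.92 = 0.033422 arcsec.
= 0.033422 × 1000 = 33.422 mas.

33.42 mas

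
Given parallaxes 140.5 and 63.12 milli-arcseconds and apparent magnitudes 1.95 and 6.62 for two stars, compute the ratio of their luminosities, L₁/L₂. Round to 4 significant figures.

d₁ = 1/p₁ = 1/0.1405″ = 7.1174 pc; d₂ = 1/p₂ = 1/0.06312″ = 15.843 pc.
M₁ = m₁ − 5 log₁₀ d₁ + 5 = 1.95 − 4.2616 + 5 = 2.6884.
M₂ = 6.62 − 5.9992 + 5 = 5.6208.
L₁/L₂ = 10^(0.4(M₂ − M₁)) = 10^(0.4 × 2.9324) = 10^1.17296 = 14.892.

L₁/L₂ = 14.89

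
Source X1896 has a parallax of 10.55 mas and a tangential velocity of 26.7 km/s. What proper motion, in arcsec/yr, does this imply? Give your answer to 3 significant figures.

0.0594 arcsec/yr

d = 1/p = 1/0.01055″ = 94.787 pc.
μ = v_t / (4.74 d) = 26.7 / (4.74 × 94.787) = 26.7 / 449.29 = 0.059427 ″/yr.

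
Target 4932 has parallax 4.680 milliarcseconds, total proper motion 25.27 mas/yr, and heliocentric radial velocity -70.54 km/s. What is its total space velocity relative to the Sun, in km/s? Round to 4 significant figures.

d = 1/p = 1/0.004680″ = 213.68 pc.
μ = 25.27 mas/yr = 0.02527 ″/yr.
v_t = 4.740 μ d = 4.740 × 0.02527 × 213.68 = 25.595 km/s.
v = √(v_r² + v_t²) = √((-70.54)² + 25.595²) = √5631 = 75.04 km/s.

75.04 km/s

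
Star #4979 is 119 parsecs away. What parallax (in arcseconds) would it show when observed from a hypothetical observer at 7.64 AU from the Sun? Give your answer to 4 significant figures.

0.06420 arcsec

p (arcsec) = B (AU) / d (pc).
p = 7.64 / 119 = 0.064202 arcsec.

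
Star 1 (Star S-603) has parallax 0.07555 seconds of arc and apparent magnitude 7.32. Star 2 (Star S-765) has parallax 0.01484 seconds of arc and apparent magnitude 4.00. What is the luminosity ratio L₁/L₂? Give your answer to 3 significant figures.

L₁/L₂ = 0.00181

d₁ = 1/p₁ = 1/0.07555″ = 13.236 pc; d₂ = 1/p₂ = 1/0.01484″ = 67.385 pc.
M₁ = m₁ − 5 log₁₀ d₁ + 5 = 7.32 − 5.6088 + 5 = 6.7112.
M₂ = 4.00 − 9.1428 + 5 = -0.1428.
L₁/L₂ = 10^(0.4(M₂ − M₁)) = 10^(0.4 × (-6.8540)) = 10^(-2.74160) = 0.001813.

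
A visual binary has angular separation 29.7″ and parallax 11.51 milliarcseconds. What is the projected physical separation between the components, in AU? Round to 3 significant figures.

2580 AU

d = 1/p = 1/0.01151″ = 86.881 pc.
At distance d (pc), an angle of θ arcsec spans θ·d AU: s = 29.7 × 86.881 = 2580.4 AU.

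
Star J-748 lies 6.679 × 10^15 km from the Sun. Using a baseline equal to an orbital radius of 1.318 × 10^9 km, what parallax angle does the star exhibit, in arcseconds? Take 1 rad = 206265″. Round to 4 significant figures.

0.04070 arcsec

θ ≈ B/d = (1.318 × 10^9) / (6.679 × 10^15) = 1.9733 × 10^-7 rad.
In arcseconds: 1.9733 × 10^-7 × 206265 = 0.040702″.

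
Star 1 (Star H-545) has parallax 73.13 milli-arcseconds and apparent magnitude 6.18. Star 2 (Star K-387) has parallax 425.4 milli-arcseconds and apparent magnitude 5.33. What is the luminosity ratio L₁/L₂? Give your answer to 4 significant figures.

d₁ = 1/p₁ = 1/0.07313″ = 13.674 pc; d₂ = 1/p₂ = 1/0.4254″ = 2.3507 pc.
M₁ = m₁ − 5 log₁₀ d₁ + 5 = 6.18 − 5.6795 + 5 = 5.5005.
M₂ = 5.33 − 1.8560 + 5 = 8.4740.
L₁/L₂ = 10^(0.4(M₂ − M₁)) = 10^(0.4 × 2.9735) = 10^1.18940 = 15.467.

L₁/L₂ = 15.47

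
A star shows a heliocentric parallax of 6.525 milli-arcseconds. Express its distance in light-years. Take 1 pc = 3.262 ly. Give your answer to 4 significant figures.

p = 6.525 milli-arcseconds = 0.006525 arcsec.
d = 1/p = 1/0.006525 = 153.26 pc.
In light-years: 153.26 × 3.262 = 499.93 ly.

499.9 light years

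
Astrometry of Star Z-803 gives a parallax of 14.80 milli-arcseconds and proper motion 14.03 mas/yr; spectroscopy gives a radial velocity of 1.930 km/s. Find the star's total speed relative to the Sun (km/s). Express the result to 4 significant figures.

d = 1/p = 1/0.01480″ = 67.568 pc.
μ = 14.03 mas/yr = 0.01403 ″/yr.
v_t = 4.740 μ d = 4.740 × 0.01403 × 67.568 = 4.4934 km/s.
v = √(v_r² + v_t²) = √(1.930² + 4.4934²) = √23.9155 = 4.8903 km/s.

4.890 km/s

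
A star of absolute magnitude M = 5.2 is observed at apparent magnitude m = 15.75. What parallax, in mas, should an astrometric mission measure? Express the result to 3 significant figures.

m − M = 15.75 − 5.2 = 10.55.
d = 10^((m−M)/5 + 1) = 10^3.110 = 1288.2 pc.
p = 1/d = 1/1288.2 = 0.00077628 arcsec = 0.77628 mas.

0.776 mas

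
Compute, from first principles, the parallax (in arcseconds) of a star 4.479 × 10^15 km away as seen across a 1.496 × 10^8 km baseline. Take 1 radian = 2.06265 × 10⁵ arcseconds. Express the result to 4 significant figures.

0.006889 arcsec

θ ≈ B/d = (1.496 × 10^8) / (4.479 × 10^15) = 3.3400 × 10^-8 rad.
In arcseconds: 3.3400 × 10^-8 × 206265 = 0.0068893″.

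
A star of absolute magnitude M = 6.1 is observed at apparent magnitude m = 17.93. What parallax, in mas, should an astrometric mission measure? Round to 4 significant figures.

m − M = 17.93 − 6.1 = 11.83.
d = 10^((m−M)/5 + 1) = 10^3.366 = 2322.7 pc.
p = 1/d = 1/2322.7 = 0.00043053 arcsec = 0.43053 mas.

0.4305 mas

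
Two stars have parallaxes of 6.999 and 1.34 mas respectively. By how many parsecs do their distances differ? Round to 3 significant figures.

d_A = 1/0.006999″ = 142.88 pc; d_B = 1/0.001340″ = 746.27 pc.
|d_B − d_A| = |746.27 − 142.88| = 603.39 pc.

603 pc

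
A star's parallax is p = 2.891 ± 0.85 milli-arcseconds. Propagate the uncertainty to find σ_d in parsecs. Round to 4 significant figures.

101.7 pc

d = 1/p, so σ_d = σ_p / p².
σ_d = 0.000850 / (0.002891)² = 0.000850 / 0.0000083579 = 101.7 pc.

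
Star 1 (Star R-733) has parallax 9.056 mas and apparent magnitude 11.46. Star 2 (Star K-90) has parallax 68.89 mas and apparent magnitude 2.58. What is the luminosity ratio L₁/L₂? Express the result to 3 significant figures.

d₁ = 1/p₁ = 1/0.009056″ = 110.42 pc; d₂ = 1/p₂ = 1/0.06889″ = 14.516 pc.
M₁ = m₁ − 5 log₁₀ d₁ + 5 = 11.46 − 10.2152 + 5 = 6.2448.
M₂ = 2.58 − 5.8092 + 5 = 1.7708.
L₁/L₂ = 10^(0.4(M₂ − M₁)) = 10^(0.4 × (-4.4740)) = 10^(-1.78960) = 0.016233.

L₁/L₂ = 0.0162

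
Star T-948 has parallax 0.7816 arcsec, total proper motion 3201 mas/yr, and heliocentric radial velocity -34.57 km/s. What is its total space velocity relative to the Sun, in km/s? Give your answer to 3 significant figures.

d = 1/p = 1/0.7816″ = 1.2794 pc.
μ = 3201 mas/yr = 3.201 ″/yr.
v_t = 4.740 μ d = 4.740 × 3.201 × 1.2794 = 19.412 km/s.
v = √(v_r² + v_t²) = √((-34.57)² + 19.412²) = √1571.91 = 39.647 km/s.

39.6 km/s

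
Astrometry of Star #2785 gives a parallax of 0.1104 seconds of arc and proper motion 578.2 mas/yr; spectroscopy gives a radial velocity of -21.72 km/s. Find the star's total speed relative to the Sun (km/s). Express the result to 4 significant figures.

d = 1/p = 1/0.1104″ = 9.058 pc.
μ = 578.2 mas/yr = 0.5782 ″/yr.
v_t = 4.740 μ d = 4.740 × 0.5782 × 9.058 = 24.825 km/s.
v = √(v_r² + v_t²) = √((-21.72)² + 24.825²) = √1088.04 = 32.985 km/s.

32.99 km/s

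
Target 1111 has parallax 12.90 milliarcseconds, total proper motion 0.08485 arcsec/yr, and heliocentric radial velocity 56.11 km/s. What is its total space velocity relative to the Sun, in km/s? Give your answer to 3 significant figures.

64.2 km/s

d = 1/p = 1/0.01290″ = 77.519 pc.
v_t = 4.740 μ d = 4.740 × 0.08485 × 77.519 = 31.177 km/s.
v = √(v_r² + v_t²) = √(56.11² + 31.177²) = √4120.34 = 64.19 km/s.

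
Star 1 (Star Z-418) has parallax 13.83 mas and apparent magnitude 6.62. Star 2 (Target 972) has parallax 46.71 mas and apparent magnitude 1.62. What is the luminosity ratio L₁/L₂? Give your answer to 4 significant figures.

d₁ = 1/p₁ = 1/0.01383″ = 72.307 pc; d₂ = 1/p₂ = 1/0.04671″ = 21.409 pc.
M₁ = m₁ − 5 log₁₀ d₁ + 5 = 6.62 − 9.2959 + 5 = 2.3241.
M₂ = 1.62 − 6.6530 + 5 = -0.0330.
L₁/L₂ = 10^(0.4(M₂ − M₁)) = 10^(0.4 × (-2.3571)) = 10^(-0.94284) = 0.11407.

L₁/L₂ = 0.1141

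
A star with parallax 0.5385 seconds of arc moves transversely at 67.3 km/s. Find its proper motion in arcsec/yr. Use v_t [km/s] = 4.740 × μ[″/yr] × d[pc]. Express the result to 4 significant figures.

d = 1/p = 1/0.5385″ = 1.857 pc.
μ = v_t / (4.74 d) = 67.3 / (4.74 × 1.857) = 67.3 / 8.8022 = 7.6458 ″/yr.

7.646 arcsec/yr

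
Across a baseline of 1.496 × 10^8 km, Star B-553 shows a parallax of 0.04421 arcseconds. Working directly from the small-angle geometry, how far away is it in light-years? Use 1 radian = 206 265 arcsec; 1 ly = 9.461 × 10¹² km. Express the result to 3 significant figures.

73.8 ly

θ = 0.04421″ = 0.04421/206265 = 2.1434 × 10^-7 rad.
d = B/θ = (1.496 × 10^8) / (2.1434 × 10^-7) = 6.9796 × 10^14 km = (6.9796 × 10^14) / (9.461 × 10^12) ly = 73.772 ly.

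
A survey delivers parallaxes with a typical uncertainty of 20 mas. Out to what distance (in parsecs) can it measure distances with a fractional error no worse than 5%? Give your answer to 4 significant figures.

2.500 pc

σ_d/d = σ_p/p, so the condition is σ_p/p ≤ 0.05, i.e. p ≥ σ_p/0.05.
p_min = 20/0.05 = 400 mas = 0.4 arcsec.
d_max = 1/p_min = 1/0.4 = 2.5 pc.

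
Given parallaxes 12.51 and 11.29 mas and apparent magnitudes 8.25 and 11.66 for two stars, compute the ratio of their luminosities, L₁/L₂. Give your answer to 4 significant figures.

L₁/L₂ = 18.83

d₁ = 1/p₁ = 1/0.01251″ = 79.936 pc; d₂ = 1/p₂ = 1/0.01129″ = 88.574 pc.
M₁ = m₁ − 5 log₁₀ d₁ + 5 = 8.25 − 9.5137 + 5 = 3.7363.
M₂ = 11.66 − 9.7365 + 5 = 6.9235.
L₁/L₂ = 10^(0.4(M₂ − M₁)) = 10^(0.4 × 3.1872) = 10^1.27488 = 18.831.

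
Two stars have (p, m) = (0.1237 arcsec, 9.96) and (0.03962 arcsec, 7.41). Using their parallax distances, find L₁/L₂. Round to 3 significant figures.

L₁/L₂ = 0.00980

d₁ = 1/p₁ = 1/0.1237″ = 8.0841 pc; d₂ = 1/p₂ = 1/0.03962″ = 25.24 pc.
M₁ = m₁ − 5 log₁₀ d₁ + 5 = 9.96 − 4.5382 + 5 = 10.4218.
M₂ = 7.41 − 7.0104 + 5 = 5.3996.
L₁/L₂ = 10^(0.4(M₂ − M₁)) = 10^(0.4 × (-5.0222)) = 10^(-2.00888) = 0.0097976.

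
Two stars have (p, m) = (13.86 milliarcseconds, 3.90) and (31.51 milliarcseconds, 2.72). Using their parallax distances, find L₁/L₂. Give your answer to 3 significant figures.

L₁/L₂ = 1.74

d₁ = 1/p₁ = 1/0.01386″ = 72.15 pc; d₂ = 1/p₂ = 1/0.03151″ = 31.736 pc.
M₁ = m₁ − 5 log₁₀ d₁ + 5 = 3.90 − 9.2912 + 5 = -0.3912.
M₂ = 2.72 − 7.5078 + 5 = 0.2122.
L₁/L₂ = 10^(0.4(M₂ − M₁)) = 10^(0.4 × 0.6034) = 10^0.24136 = 1.7433.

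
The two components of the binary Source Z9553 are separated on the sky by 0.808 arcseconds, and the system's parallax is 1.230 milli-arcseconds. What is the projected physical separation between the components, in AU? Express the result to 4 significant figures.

656.9 AU

d = 1/p = 1/0.001230″ = 813.01 pc.
At distance d (pc), an angle of θ arcsec spans θ·d AU: s = 0.808 × 813.01 = 656.91 AU.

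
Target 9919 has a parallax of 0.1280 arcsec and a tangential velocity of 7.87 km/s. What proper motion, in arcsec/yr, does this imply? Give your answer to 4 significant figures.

d = 1/p = 1/0.1280″ = 7.8125 pc.
μ = v_t / (4.74 d) = 7.87 / (4.74 × 7.8125) = 7.87 / 37.031 = 0.21252 ″/yr.

0.2125 arcsec/yr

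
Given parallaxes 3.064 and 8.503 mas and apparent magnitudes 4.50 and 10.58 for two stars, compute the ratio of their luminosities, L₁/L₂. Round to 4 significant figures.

d₁ = 1/p₁ = 1/0.003064″ = 326.37 pc; d₂ = 1/p₂ = 1/0.008503″ = 117.61 pc.
M₁ = m₁ − 5 log₁₀ d₁ + 5 = 4.50 − 12.5686 + 5 = -3.0686.
M₂ = 10.58 − 10.3522 + 5 = 5.2278.
L₁/L₂ = 10^(0.4(M₂ − M₁)) = 10^(0.4 × 8.2964) = 10^3.31856 = 2082.4.

L₁/L₂ = 2082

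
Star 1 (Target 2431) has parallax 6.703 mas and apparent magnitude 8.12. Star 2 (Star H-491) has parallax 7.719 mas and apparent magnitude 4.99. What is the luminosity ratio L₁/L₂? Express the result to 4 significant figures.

d₁ = 1/p₁ = 1/0.006703″ = 149.19 pc; d₂ = 1/p₂ = 1/0.007719″ = 129.55 pc.
M₁ = m₁ − 5 log₁₀ d₁ + 5 = 8.12 − 10.8687 + 5 = 2.2513.
M₂ = 4.99 − 10.5622 + 5 = -0.5722.
L₁/L₂ = 10^(0.4(M₂ − M₁)) = 10^(0.4 × (-2.8235)) = 10^(-1.12940) = 0.074234.

L₁/L₂ = 0.07423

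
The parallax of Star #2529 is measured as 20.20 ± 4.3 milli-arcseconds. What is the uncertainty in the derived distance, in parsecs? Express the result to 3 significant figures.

d = 1/p, so σ_d = σ_p / p².
σ_d = 0.00430 / (0.02020)² = 0.00430 / 0.00040804 = 10.538 pc.

10.5 pc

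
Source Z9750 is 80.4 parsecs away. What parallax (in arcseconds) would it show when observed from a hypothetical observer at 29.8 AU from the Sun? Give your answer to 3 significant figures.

0.371 arcsec

p (arcsec) = B (AU) / d (pc).
p = 29.8 / 80.4 = 0.37065 arcsec.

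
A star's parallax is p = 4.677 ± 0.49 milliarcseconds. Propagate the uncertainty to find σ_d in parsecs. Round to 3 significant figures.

22.4 pc

d = 1/p, so σ_d = σ_p / p².
σ_d = 0.000490 / (0.004677)² = 0.000490 / 0.000021874 = 22.401 pc.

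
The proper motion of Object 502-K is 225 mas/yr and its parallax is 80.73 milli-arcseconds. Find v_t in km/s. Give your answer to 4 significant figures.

d = 1/p = 1/0.08073″ = 12.387 pc.
μ = 225 mas/yr = 0.225 ″/yr.
v_t = 4.74 × μ × d = 4.74 × 0.225 × 12.387 = 13.211 km/s.

13.21 km/s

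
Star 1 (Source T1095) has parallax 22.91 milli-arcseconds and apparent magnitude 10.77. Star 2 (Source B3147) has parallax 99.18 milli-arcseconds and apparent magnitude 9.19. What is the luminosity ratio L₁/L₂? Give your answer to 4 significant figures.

L₁/L₂ = 4.373

d₁ = 1/p₁ = 1/0.02291″ = 43.649 pc; d₂ = 1/p₂ = 1/0.09918″ = 10.083 pc.
M₁ = m₁ − 5 log₁₀ d₁ + 5 = 10.77 − 8.1999 + 5 = 7.5701.
M₂ = 9.19 − 5.0179 + 5 = 9.1721.
L₁/L₂ = 10^(0.4(M₂ − M₁)) = 10^(0.4 × 1.6020) = 10^0.64080 = 4.3732.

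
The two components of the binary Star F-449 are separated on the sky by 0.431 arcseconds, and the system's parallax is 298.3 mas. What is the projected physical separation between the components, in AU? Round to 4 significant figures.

d = 1/p = 1/0.2983″ = 3.3523 pc.
At distance d (pc), an angle of θ arcsec spans θ·d AU: s = 0.431 × 3.3523 = 1.4448 AU.

1.445 AU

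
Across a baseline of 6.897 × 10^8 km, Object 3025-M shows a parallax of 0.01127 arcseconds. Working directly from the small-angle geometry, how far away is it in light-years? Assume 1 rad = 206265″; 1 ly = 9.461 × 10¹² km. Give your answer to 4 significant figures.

1334 ly

θ = 0.01127″ = 0.01127/206265 = 5.4638 × 10^-8 rad.
d = B/θ = (6.897 × 10^8) / (5.4638 × 10^-8) = 1.2623 × 10^16 km = (1.2623 × 10^16) / (9.461 × 10^12) ly = 1334.2 ly.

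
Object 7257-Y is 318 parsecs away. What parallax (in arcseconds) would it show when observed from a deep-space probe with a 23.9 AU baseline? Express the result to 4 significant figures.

p (arcsec) = B (AU) / d (pc).
p = 23.9 / 318 = 0.075157 arcsec.

0.07516 arcsec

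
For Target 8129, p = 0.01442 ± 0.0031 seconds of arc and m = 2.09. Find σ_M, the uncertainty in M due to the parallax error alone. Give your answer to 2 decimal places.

σ_M = 0.47 mag

M = m − 5 log₁₀ d + 5 = m + 5 log₁₀ p + 5, so ∂M/∂p = 5/(p ln 10).
σ_M = (5/ln 10) · (σ_p/p) = 2.1715 × 0.0031/0.01442 = 2.1715 × 0.21498 = 0.46683.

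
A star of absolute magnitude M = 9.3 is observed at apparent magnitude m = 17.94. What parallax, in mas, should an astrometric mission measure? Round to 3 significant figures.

1.87 mas

m − M = 17.94 − 9.3 = 8.64.
d = 10^((m−M)/5 + 1) = 10^2.728 = 534.56 pc.
p = 1/d = 1/534.56 = 0.0018707 arcsec = 1.8707 mas.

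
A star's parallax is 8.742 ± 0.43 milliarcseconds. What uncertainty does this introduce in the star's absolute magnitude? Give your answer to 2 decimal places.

M = m − 5 log₁₀ d + 5 = m + 5 log₁₀ p + 5, so ∂M/∂p = 5/(p ln 10).
σ_M = (5/ln 10) · (σ_p/p) = 2.1715 × 0.43/8.742 = 2.1715 × 0.049188 = 0.10681.

σ_M = 0.11 mag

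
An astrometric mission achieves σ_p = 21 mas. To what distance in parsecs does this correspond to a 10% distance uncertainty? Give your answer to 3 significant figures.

4.76 pc

σ_d/d = σ_p/p, so the condition is σ_p/p ≤ 0.10, i.e. p ≥ σ_p/0.10.
p_min = 21/0.10 = 210 mas = 0.21 arcsec.
d_max = 1/p_min = 1/0.21 = 4.7619 pc.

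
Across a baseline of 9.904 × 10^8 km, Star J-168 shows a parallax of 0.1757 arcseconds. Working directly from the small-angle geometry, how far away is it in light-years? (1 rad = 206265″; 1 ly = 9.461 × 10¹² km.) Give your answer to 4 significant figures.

θ = 0.1757″ = 0.1757/206265 = 8.5182 × 10^-7 rad.
d = B/θ = (9.904 × 10^8) / (8.5182 × 10^-7) = 1.1627 × 10^15 km = (1.1627 × 10^15) / (9.461 × 10^12) ly = 122.89 ly.

122.9 ly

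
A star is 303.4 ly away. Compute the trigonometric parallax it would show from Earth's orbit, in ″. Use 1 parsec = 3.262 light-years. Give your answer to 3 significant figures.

d = 303.4 ly ÷ 3.262 = 93.01 pc.
p = 1/d = 1/93.01 = 0.010752 arcsec.

0.0108 ″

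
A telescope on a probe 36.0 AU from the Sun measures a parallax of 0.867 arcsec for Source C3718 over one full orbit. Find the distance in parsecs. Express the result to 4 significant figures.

With baseline B (in AU) and parallax p (in arcsec), d = B/p parsecs.
d = 36.0 / 0.867 = 41.522 pc.

41.52 pc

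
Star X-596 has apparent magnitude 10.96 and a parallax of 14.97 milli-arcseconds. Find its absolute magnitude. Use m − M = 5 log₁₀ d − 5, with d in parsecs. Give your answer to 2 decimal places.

M = 6.84

d = 1/p = 1/0.01497″ = 66.8 pc.
m − M = 5 log₁₀(66.8) − 5 = 9.1239 − 5 = 4.1239.
M = m − (m − M) = 10.96 − 4.1239 = 6.84.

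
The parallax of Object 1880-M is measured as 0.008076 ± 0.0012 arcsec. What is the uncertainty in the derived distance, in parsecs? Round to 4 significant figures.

18.40 pc

d = 1/p, so σ_d = σ_p / p².
σ_d = 0.00120 / (0.008076)² = 0.00120 / 0.000065222 = 18.399 pc.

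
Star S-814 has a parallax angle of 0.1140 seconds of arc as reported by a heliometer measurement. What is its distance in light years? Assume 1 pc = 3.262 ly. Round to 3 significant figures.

28.6 light years

d = 1/p = 1/0.1140 = 8.7719 pc.
In light-years: 8.7719 × 3.262 = 28.614 ly.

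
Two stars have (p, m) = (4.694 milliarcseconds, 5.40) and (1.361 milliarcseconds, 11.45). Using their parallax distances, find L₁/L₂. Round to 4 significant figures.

d₁ = 1/p₁ = 1/0.004694″ = 213.04 pc; d₂ = 1/p₂ = 1/0.001361″ = 734.75 pc.
M₁ = m₁ − 5 log₁₀ d₁ + 5 = 5.40 − 11.6423 + 5 = -1.2423.
M₂ = 11.45 − 14.3307 + 5 = 2.1193.
L₁/L₂ = 10^(0.4(M₂ − M₁)) = 10^(0.4 × 3.3616) = 10^1.34464 = 22.113.

L₁/L₂ = 22.11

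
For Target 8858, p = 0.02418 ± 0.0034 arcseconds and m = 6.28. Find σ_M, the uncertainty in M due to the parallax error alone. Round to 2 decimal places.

σ_M = 0.31 mag

M = m − 5 log₁₀ d + 5 = m + 5 log₁₀ p + 5, so ∂M/∂p = 5/(p ln 10).
σ_M = (5/ln 10) · (σ_p/p) = 2.1715 × 0.0034/0.02418 = 2.1715 × 0.14061 = 0.30533.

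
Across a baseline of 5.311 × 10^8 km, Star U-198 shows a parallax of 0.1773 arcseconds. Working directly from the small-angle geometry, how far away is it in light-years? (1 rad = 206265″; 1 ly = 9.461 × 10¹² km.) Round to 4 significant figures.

65.31 ly

θ = 0.1773″ = 0.1773/206265 = 8.5957 × 10^-7 rad.
d = B/θ = (5.311 × 10^8) / (8.5957 × 10^-7) = 6.1787 × 10^14 km = (6.1787 × 10^14) / (9.461 × 10^12) ly = 65.307 ly.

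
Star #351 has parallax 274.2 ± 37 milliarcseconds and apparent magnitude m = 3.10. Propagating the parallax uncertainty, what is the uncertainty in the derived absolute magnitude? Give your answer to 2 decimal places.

M = m − 5 log₁₀ d + 5 = m + 5 log₁₀ p + 5, so ∂M/∂p = 5/(p ln 10).
σ_M = (5/ln 10) · (σ_p/p) = 2.1715 × 37/274.2 = 2.1715 × 0.13494 = 0.29302.

σ_M = 0.29 mag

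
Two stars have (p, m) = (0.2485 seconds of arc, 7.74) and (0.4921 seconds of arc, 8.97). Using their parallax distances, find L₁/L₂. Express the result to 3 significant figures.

L₁/L₂ = 12.2

d₁ = 1/p₁ = 1/0.2485″ = 4.0241 pc; d₂ = 1/p₂ = 1/0.4921″ = 2.0321 pc.
M₁ = m₁ − 5 log₁₀ d₁ + 5 = 7.74 − 3.0233 + 5 = 9.7167.
M₂ = 8.97 − 1.5397 + 5 = 12.4303.
L₁/L₂ = 10^(0.4(M₂ − M₁)) = 10^(0.4 × 2.7136) = 10^1.08544 = 12.174.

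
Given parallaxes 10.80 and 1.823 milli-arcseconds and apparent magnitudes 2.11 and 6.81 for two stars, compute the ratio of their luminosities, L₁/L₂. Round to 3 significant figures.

d₁ = 1/p₁ = 1/0.01080″ = 92.593 pc; d₂ = 1/p₂ = 1/0.001823″ = 548.55 pc.
M₁ = m₁ − 5 log₁₀ d₁ + 5 = 2.11 − 9.8329 + 5 = -2.7229.
M₂ = 6.81 − 13.6961 + 5 = -1.8861.
L₁/L₂ = 10^(0.4(M₂ − M₁)) = 10^(0.4 × 0.8368) = 10^0.33472 = 2.1613.

L₁/L₂ = 2.16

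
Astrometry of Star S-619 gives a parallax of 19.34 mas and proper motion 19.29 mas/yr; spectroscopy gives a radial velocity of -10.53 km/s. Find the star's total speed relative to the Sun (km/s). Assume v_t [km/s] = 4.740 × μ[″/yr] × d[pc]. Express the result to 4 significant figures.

11.54 km/s

d = 1/p = 1/0.01934″ = 51.706 pc.
μ = 19.29 mas/yr = 0.01929 ″/yr.
v_t = 4.740 μ d = 4.740 × 0.01929 × 51.706 = 4.7277 km/s.
v = √(v_r² + v_t²) = √((-10.53)² + 4.7277²) = √133.232 = 11.543 km/s.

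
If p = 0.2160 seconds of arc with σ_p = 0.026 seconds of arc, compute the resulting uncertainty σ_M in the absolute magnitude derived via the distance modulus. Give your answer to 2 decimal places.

M = m − 5 log₁₀ d + 5 = m + 5 log₁₀ p + 5, so ∂M/∂p = 5/(p ln 10).
σ_M = (5/ln 10) · (σ_p/p) = 2.1715 × 0.026/0.2160 = 2.1715 × 0.12037 = 0.26138.

σ_M = 0.26 mag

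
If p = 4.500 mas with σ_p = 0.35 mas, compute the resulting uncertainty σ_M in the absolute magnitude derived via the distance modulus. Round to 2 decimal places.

M = m − 5 log₁₀ d + 5 = m + 5 log₁₀ p + 5, so ∂M/∂p = 5/(p ln 10).
σ_M = (5/ln 10) · (σ_p/p) = 2.1715 × 0.35/4.500 = 2.1715 × 0.077778 = 0.16889.

σ_M = 0.17 mag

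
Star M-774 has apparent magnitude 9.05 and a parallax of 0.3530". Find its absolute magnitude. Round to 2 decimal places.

M = 11.79

d = 1/p = 1/0.3530″ = 2.8329 pc.
m − M = 5 log₁₀(2.8329) − 5 = 2.2612 − 5 = -2.7388.
M = m − (m − M) = 9.05 − (-2.7388) = 11.79.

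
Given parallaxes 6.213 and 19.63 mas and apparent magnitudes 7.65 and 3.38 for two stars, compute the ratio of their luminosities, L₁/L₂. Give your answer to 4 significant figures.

d₁ = 1/p₁ = 1/0.006213″ = 160.95 pc; d₂ = 1/p₂ = 1/0.01963″ = 50.942 pc.
M₁ = m₁ − 5 log₁₀ d₁ + 5 = 7.65 − 11.0335 + 5 = 1.6165.
M₂ = 3.38 − 8.5354 + 5 = -0.1554.
L₁/L₂ = 10^(0.4(M₂ − M₁)) = 10^(0.4 × (-1.7719)) = 10^(-0.70876) = 0.19554.

L₁/L₂ = 0.1955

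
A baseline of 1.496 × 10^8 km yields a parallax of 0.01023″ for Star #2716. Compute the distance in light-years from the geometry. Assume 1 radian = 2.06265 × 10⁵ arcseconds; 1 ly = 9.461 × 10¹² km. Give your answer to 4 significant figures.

318.8 ly

θ = 0.01023″ = 0.01023/206265 = 4.9596 × 10^-8 rad.
d = B/θ = (1.496 × 10^8) / (4.9596 × 10^-8) = 3.0164 × 10^15 km = (3.0164 × 10^15) / (9.461 × 10^12) ly = 318.82 ly.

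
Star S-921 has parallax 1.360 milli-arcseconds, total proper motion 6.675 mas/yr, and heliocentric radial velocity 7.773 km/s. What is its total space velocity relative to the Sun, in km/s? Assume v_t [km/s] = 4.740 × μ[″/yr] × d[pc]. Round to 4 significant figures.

24.53 km/s

d = 1/p = 1/0.001360″ = 735.29 pc.
μ = 6.675 mas/yr = 0.006675 ″/yr.
v_t = 4.740 μ d = 4.740 × 0.006675 × 735.29 = 23.264 km/s.
v = √(v_r² + v_t²) = √(7.773² + 23.264²) = √601.633 = 24.528 km/s.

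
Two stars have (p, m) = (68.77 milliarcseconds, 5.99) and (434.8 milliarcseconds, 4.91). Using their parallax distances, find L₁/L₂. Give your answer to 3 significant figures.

L₁/L₂ = 14.8

d₁ = 1/p₁ = 1/0.06877″ = 14.541 pc; d₂ = 1/p₂ = 1/0.4348″ = 2.2999 pc.
M₁ = m₁ − 5 log₁₀ d₁ + 5 = 5.99 − 5.8130 + 5 = 5.1770.
M₂ = 4.91 − 1.8085 + 5 = 8.1015.
L₁/L₂ = 10^(0.4(M₂ − M₁)) = 10^(0.4 × 2.9245) = 10^1.16980 = 14.784.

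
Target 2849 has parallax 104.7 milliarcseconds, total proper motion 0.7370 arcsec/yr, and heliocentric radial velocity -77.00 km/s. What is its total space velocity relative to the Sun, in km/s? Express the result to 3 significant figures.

83.9 km/s

d = 1/p = 1/0.1047″ = 9.5511 pc.
v_t = 4.740 μ d = 4.740 × 0.7370 × 9.5511 = 33.366 km/s.
v = √(v_r² + v_t²) = √((-77.00)² + 33.366²) = √7042.29 = 83.918 km/s.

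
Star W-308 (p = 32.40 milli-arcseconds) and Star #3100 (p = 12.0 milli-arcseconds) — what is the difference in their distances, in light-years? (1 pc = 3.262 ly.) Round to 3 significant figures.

171 ly

d_A = 1/0.03240″ = 30.864 pc; d_B = 1/0.01200″ = 83.333 pc.
|d_B − d_A| = |83.333 − 30.864| = 52.469 pc = 52.469 × 3.262 ly = 171.15 ly.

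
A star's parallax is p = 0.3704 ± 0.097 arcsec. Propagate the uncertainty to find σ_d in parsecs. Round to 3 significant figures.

d = 1/p, so σ_d = σ_p / p².
σ_d = 0.0970 / (0.3704)² = 0.0970 / 0.1372 = 0.707 pc.

0.707 pc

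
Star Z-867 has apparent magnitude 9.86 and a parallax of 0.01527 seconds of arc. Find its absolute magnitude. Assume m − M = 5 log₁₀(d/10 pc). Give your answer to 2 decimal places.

M = 5.78

d = 1/p = 1/0.01527″ = 65.488 pc.
m − M = 5 log₁₀(65.488) − 5 = 9.0808 − 5 = 4.0808.
M = m − (m − M) = 9.86 − 4.0808 = 5.78.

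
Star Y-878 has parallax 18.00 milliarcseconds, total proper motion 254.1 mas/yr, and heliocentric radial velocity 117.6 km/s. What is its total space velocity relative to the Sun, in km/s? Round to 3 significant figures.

135 km/s

d = 1/p = 1/0.01800″ = 55.556 pc.
μ = 254.1 mas/yr = 0.2541 ″/yr.
v_t = 4.740 μ d = 4.740 × 0.2541 × 55.556 = 66.914 km/s.
v = √(v_r² + v_t²) = √(117.6² + 66.914²) = √18307.2 = 135.3 km/s.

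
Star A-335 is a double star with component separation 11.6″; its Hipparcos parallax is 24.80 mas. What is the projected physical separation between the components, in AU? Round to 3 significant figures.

468 AU

d = 1/p = 1/0.02480″ = 40.323 pc.
At distance d (pc), an angle of θ arcsec spans θ·d AU: s = 11.6 × 40.323 = 467.75 AU.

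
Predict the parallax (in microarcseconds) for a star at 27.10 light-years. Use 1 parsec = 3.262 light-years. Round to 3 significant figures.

120000 μas

d = 27.10 ly ÷ 3.262 = 8.3078 pc.
p = 1/d = 1/8.3078 = 0.12037 arcsec.
= 0.12037 × 10⁶ = 1.2037 × 10^5 μas.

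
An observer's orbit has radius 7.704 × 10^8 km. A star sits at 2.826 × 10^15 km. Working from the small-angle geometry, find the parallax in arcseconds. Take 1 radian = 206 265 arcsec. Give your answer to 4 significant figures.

0.05623 arcsec

θ ≈ B/d = (7.704 × 10^8) / (2.826 × 10^15) = 2.7261 × 10^-7 rad.
In arcseconds: 2.7261 × 10^-7 × 206265 = 0.05623″.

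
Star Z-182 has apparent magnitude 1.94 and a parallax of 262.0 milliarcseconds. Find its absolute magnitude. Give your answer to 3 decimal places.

M = 4.032

d = 1/p = 1/0.2620″ = 3.8168 pc.
m − M = 5 log₁₀(3.8168) − 5 = 2.9085 − 5 = -2.0915.
M = m − (m − M) = 1.94 − (-2.0915) = 4.032.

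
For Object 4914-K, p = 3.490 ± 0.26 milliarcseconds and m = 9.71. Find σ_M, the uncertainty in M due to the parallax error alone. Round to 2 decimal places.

σ_M = 0.16 mag

M = m − 5 log₁₀ d + 5 = m + 5 log₁₀ p + 5, so ∂M/∂p = 5/(p ln 10).
σ_M = (5/ln 10) · (σ_p/p) = 2.1715 × 0.26/3.490 = 2.1715 × 0.074499 = 0.16177.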